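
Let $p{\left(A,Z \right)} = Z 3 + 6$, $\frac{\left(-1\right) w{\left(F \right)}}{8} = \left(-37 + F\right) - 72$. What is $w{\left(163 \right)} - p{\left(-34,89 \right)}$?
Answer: $-705$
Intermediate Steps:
$w{\left(F \right)} = 872 - 8 F$ ($w{\left(F \right)} = - 8 \left(\left(-37 + F\right) - 72\right) = - 8 \left(-109 + F\right) = 872 - 8 F$)
$p{\left(A,Z \right)} = 6 + 3 Z$ ($p{\left(A,Z \right)} = 3 Z + 6 = 6 + 3 Z$)
$w{\left(163 \right)} - p{\left(-34,89 \right)} = \left(872 - 1304\right) - \left(6 + 3 \cdot 89\right) = \left(872 - 1304\right) - \left(6 + 267\right) = -432 - 273 = -705$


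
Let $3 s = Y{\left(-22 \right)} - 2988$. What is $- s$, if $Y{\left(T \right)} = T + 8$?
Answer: $\frac{3002}{3} \approx 1000.7$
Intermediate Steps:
$Y{\left(T \right)} = 8 + T$
$s = - \frac{3002}{3}$ ($s = \frac{\left(8 - 22\right) - 2988}{3} = \frac{-14 - 2988}{3} = \frac{1}{3} \left(-3002\right) = - \frac{3002}{3} \approx -1000.7$)
$- s = \left(-1\right) \left(- \frac{3002}{3}\right) = \frac{3002}{3}$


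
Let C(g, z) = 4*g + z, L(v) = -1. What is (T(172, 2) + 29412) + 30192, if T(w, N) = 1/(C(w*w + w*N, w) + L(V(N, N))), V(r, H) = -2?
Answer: 7145506333/119883 ≈ 59604.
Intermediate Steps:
C(g, z) = z + 4*g
T(w, N) = 1/(-1 + w + 4*w² + 4*N*w) (T(w, N) = 1/((w + 4*(w*w + w*N)) - 1) = 1/((w + 4*(w² + N*w)) - 1) = 1/((w + (4*w² + 4*N*w)) - 1) = 1/((w + 4*w² + 4*N*w) - 1) = 1/(-1 + w + 4*w² + 4*N*w))
(T(172, 2) + 29412) + 30192 = (1/(-1 + 172 + 4*172*(2 + 172)) + 29412) + 30192 = (1/(-1 + 172 + 4*172*174) + 29412) + 30192 = (1/(-1 + 172 + 119712) + 29412) + 30192 = (1/119883 + 29412) + 30192 = 3525998797/119883 + 30192 = 7145506333/119883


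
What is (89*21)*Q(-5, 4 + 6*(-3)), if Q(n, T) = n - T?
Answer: 16821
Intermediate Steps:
(89*21)*Q(-5, 4 + 6*(-3)) = (89*21)*(-5 - (4 + 6*(-3))) = 1869*(-5 - (4 - 18)) = 1869*(-5 - 1*(-14)) = 1869*(-5 + 14) = 1869*9 = 16821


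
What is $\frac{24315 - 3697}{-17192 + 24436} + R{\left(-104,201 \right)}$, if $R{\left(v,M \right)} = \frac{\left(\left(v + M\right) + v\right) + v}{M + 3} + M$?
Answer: $\frac{25036247}{123148} \approx 203.3$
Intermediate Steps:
$R{\left(v,M \right)} = M + \frac{M + 3 v}{3 + M}$ ($R{\left(v,M \right)} = \frac{\left(\left(M + v\right) + v\right) + v}{3 + M} + M = \frac{\left(M + 2 v\right) + v}{3 + M} + M = \frac{M + 3 v}{3 + M} + M = M + \frac{M + 3 v}{3 + M}$)
$\frac{24315 - 3697}{-17192 + 24436} + R{\left(-104,201 \right)} = \frac{24315 - 3697}{-17192 + 24436} + \frac{201^{2} + 3 \left(-104\right) + 4 \cdot 201}{3 + 201} = \frac{20618}{7244} + \frac{40401 - 312 + 804}{204} = 20618 \cdot \frac{1}{7244} + \frac{1}{204} \cdot 40893 = \frac{10309}{3622} + \frac{13631}{68} = \frac{25036247}{123148}$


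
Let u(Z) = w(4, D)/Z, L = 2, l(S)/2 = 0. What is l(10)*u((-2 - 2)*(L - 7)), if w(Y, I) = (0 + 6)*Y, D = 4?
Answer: 0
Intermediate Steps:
l(S) = 0 (l(S) = 2*0 = 0)
w(Y, I) = 6*Y
u(Z) = 24/Z (u(Z) = (6*4)/Z = 24/Z)
l(10)*u((-2 - 2)*(L - 7)) = 0*(24/(((-2 - 2)*(2 - 7)))) = 0*(24/((-4*(-5)))) = 0*(24/20) = 0*(24*(1/20)) = 0*(6/5) = 0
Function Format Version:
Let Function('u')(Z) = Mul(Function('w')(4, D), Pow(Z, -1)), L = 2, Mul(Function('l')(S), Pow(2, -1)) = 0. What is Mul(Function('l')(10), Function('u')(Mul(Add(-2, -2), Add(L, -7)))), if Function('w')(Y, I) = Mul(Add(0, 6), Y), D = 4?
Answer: 0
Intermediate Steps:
Function('l')(S) = 0 (Function('l')(S) = Mul(2, 0) = 0)
Function('w')(Y, I) = Mul(6, Y)
Function('u')(Z) = Mul(24, Pow(Z, -1)) (Function('u')(Z) = Mul(Mul(6, 4), Pow(Z, -1)) = Mul(24, Pow(Z, -1)))
Mul(Function('l')(10), Function('u')(Mul(Add(-2, -2), Add(L, -7)))) = Mul(0, Mul(24, Pow(Mul(Add(-2, -2), Add(2, -7)), -1))) = Mul(0, Mul(24, Pow(Mul(-4, -5), -1))) = Mul(0, Mul(24, Pow(20, -1))) = Mul(0, Mul(24, Rational(1, 20))) = Mul(0, Rational(6, 5)) = 0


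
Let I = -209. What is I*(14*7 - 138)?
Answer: 8360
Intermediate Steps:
I*(14*7 - 138) = -209*(14*7 - 138) = -209*(98 - 138) = -209*(-40) = 8360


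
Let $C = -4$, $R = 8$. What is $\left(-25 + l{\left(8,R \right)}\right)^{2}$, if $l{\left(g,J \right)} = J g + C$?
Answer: $1225$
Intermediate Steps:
$l{\left(g,J \right)} = -4 + J g$ ($l{\left(g,J \right)} = J g - 4 = -4 + J g$)
$\left(-25 + l{\left(8,R \right)}\right)^{2} = \left(-25 + \left(-4 + 8 \cdot 8\right)\right)^{2} = \left(-25 + \left(-4 + 64\right)\right)^{2} = \left(-25 + 60\right)^{2} = 35^{2} = 1225$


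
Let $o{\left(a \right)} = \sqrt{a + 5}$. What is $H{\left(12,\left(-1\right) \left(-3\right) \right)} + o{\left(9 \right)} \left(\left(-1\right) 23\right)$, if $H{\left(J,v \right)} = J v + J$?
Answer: $48 - 23 \sqrt{14} \approx -38.058$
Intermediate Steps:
$o{\left(a \right)} = \sqrt{5 + a}$
$H{\left(J,v \right)} = J + J v$
$H{\left(12,\left(-1\right) \left(-3\right) \right)} + o{\left(9 \right)} \left(\left(-1\right) 23\right) = 12 \left(1 - -3\right) + \sqrt{5 + 9} \left(\left(-1\right) 23\right) = 12 \left(1 + 3\right) + \sqrt{14} \left(-23\right) = 12 \cdot 4 - 23 \sqrt{14} = 48 - 23 \sqrt{14}$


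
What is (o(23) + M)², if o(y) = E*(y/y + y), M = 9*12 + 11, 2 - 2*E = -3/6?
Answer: 22201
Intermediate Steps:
E = 5/4 (E = 1 - (-3)/(2*6) = 1 - ½*(-½) = 1 + ¼ = 5/4 ≈ 1.2500)
M = 119 (M = 108 + 11 = 119)
o(y) = 5/4 + 5*y/4 (o(y) = 5*(y/y + y)/4 = 5*(1 + y)/4 = 5/4 + 5*y/4)
(o(23) + M)² = ((5/4 + (5/4)*23) + 119)² = ((5/4 + 115/4) + 119)² = (30 + 119)² = 149² = 22201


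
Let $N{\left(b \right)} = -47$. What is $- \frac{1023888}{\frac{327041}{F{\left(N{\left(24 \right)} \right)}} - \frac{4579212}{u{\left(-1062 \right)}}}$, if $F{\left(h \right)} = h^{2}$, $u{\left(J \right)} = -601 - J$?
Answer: $\frac{1042675320912}{9964713407} \approx 104.64$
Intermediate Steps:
$- \frac{1023888}{\frac{327041}{F{\left(N{\left(24 \right)} \right)}} - \frac{4579212}{u{\left(-1062 \right)}}} = - \frac{1023888}{\frac{327041}{\left(-47\right)^{2}} - \frac{4579212}{-601 - -1062}} = - \frac{1023888}{\frac{327041}{2209} - \frac{4579212}{-601 + 1062}} = - \frac{1023888}{327041 \cdot \frac{1}{2209} - \frac{4579212}{461}} = - \frac{1023888}{\frac{327041}{2209} - \frac{4579212}{461}} = - \frac{1023888}{- \frac{9964713407}{1018349}} = \left(-1023888\right) \left(- \frac{1018349}{9964713407}\right) = \frac{1042675320912}{9964713407}$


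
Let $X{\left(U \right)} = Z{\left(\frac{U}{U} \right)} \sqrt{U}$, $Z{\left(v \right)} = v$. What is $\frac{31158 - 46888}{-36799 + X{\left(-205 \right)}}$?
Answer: $\frac{22263395}{52083331} + \frac{605 i \sqrt{205}}{52083331} \approx 0.42746 + 0.00016632 i$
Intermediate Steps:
$X{\left(U \right)} = \sqrt{U}$ ($X{\left(U \right)} = \frac{U}{U} \sqrt{U} = 1 \sqrt{U} = \sqrt{U}$)
$\frac{31158 - 46888}{-36799 + X{\left(-205 \right)}} = \frac{31158 - 46888}{-36799 + \sqrt{-205}} = - \frac{15730}{-36799 + i \sqrt{205}}$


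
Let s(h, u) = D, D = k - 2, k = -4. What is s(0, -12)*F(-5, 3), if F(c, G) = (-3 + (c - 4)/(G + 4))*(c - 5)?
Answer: -1800/7 ≈ -257.14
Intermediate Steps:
D = -6 (D = -4 - 2 = -6)
s(h, u) = -6
F(c, G) = (-5 + c)*(-3 + (-4 + c)/(4 + G)) (F(c, G) = (-3 + (-4 + c)/(4 + G))*(-5 + c) = (-5 + c)*(-3 + (-4 + c)/(4 + G)))
s(0, -12)*F(-5, 3) = -6*(80 + (-5)² - 21*(-5) + 15*3 - 3*3*(-5))/(4 + 3) = -6*(80 + 25 + 105 + 45 + 45)/7 = -6*300/7 = -1800/7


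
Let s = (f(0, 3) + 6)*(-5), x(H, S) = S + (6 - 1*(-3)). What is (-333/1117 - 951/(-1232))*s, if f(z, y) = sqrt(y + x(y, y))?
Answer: -9780165/688072 - 3260055*sqrt(15)/1376144 ≈ -23.389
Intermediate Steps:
x(H, S) = 9 + S (x(H, S) = S + (6 + 3) = S + 9 = 9 + S)
f(z, y) = sqrt(9 + 2*y) (f(z, y) = sqrt(y + (9 + y)) = sqrt(9 + 2*y))
s = -30 - 5*sqrt(15) (s = (sqrt(9 + 2*3) + 6)*(-5) = (sqrt(9 + 6) + 6)*(-5) = (sqrt(15) + 6)*(-5) = (6 + sqrt(15))*(-5) = -30 - 5*sqrt(15) ≈ -49.365)
(-333/1117 - 951/(-1232))*s = (-333/1117 - 951/(-1232))*(-30 - 5*sqrt(15)) = (-333*1/1117 - 951*(-1/1232))*(-30 - 5*sqrt(15)) = (-333/1117 + 951/1232)*(-30 - 5*sqrt(15)) = 652011*(-30 - 5*sqrt(15))/1376144 = -9780165/688072 - 3260055*sqrt(15)/1376144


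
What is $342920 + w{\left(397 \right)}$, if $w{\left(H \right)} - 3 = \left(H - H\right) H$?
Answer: $342923$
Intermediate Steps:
$w{\left(H \right)} = 3$ ($w{\left(H \right)} = 3 + \left(H - H\right) H = 3 + 0 H = 3 + 0 = 3$)
$342920 + w{\left(397 \right)} = 342920 + 3 = 342923$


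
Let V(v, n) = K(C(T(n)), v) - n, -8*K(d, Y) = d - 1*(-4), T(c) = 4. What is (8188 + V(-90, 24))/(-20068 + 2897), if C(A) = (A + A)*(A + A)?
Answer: -16311/34342 ≈ -0.47496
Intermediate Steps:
C(A) = 4*A² (C(A) = (2*A)*(2*A) = 4*A²)
K(d, Y) = -½ - d/8 (K(d, Y) = -(d - 1*(-4))/8 = -(d + 4)/8 = -(4 + d)/8 = -½ - d/8)
V(v, n) = -17/2 - n (V(v, n) = (-½ - 4²/2) - n = (-½ - 16/2) - n = (-½ - ⅛*64) - n = (-½ - 8) - n = -17/2 - n)
(8188 + V(-90, 24))/(-20068 + 2897) = (8188 + (-17/2 - 1*24))/(-20068 + 2897) = (8188 + (-17/2 - 24))/(-17171) = (8188 - 65/2)*(-1/17171) = (16311/2)*(-1/17171) = -16311/34342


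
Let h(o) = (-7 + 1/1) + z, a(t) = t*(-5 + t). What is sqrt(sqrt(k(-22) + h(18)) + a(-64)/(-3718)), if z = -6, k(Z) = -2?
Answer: sqrt(-24288 + 20449*I*sqrt(14))/143 ≈ 1.17 + 1.599*I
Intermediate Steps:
h(o) = -12 (h(o) = (-7 + 1/1) - 6 = (-7 + 1) - 6 = -6 - 6 = -12)
sqrt(sqrt(k(-22) + h(18)) + a(-64)/(-3718)) = sqrt(sqrt(-2 - 12) - 64*(-5 - 64)/(-3718)) = sqrt(sqrt(-14) - 64*(-69)*(-1/3718)) = sqrt(I*sqrt(14) + 4416*(-1/3718)) = sqrt(I*sqrt(14) - 2208/1859) = sqrt(-2208/1859 + I*sqrt(14))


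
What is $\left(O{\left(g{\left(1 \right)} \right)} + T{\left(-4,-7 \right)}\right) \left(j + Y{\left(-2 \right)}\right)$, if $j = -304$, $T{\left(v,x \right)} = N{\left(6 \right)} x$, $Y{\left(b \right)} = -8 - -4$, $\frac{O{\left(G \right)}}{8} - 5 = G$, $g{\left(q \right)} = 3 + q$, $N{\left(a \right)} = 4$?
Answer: $-13552$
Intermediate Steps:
$O{\left(G \right)} = 40 + 8 G$
$Y{\left(b \right)} = -4$ ($Y{\left(b \right)} = -8 + 4 = -4$)
$T{\left(v,x \right)} = 4 x$
$\left(O{\left(g{\left(1 \right)} \right)} + T{\left(-4,-7 \right)}\right) \left(j + Y{\left(-2 \right)}\right) = \left(\left(40 + 8 \left(3 + 1\right)\right) + 4 \left(-7\right)\right) \left(-304 - 4\right) = \left(\left(40 + 8 \cdot 4\right) - 28\right) \left(-308\right) = \left(\left(40 + 32\right) - 28\right) \left(-308\right) = \left(72 - 28\right) \left(-308\right) = 44 \left(-308\right) = -13552$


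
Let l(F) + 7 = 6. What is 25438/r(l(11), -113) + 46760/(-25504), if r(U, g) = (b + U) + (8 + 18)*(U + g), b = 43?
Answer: -49087717/4657668 ≈ -10.539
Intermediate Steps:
l(F) = -1 (l(F) = -7 + 6 = -1)
r(U, g) = 43 + 26*g + 27*U (r(U, g) = (43 + U) + (8 + 18)*(U + g) = (43 + U) + 26*(U + g) = (43 + U) + (26*U + 26*g) = 43 + 26*g + 27*U)
25438/r(l(11), -113) + 46760/(-25504) = 25438/(43 + 26*(-113) + 27*(-1)) + 46760/(-25504) = 25438/(43 - 2938 - 27) + 46760*(-1/25504) = 25438/(-2922) - 5845/3188 = 25438*(-1/2922) - 5845/3188 = -12719/1461 - 5845/3188 = -49087717/4657668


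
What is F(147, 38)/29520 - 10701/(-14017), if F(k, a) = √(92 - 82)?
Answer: 10701/14017 + √10/29520 ≈ 0.76354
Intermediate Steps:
F(k, a) = √10
F(147, 38)/29520 - 10701/(-14017) = √10/29520 - 10701/(-14017) = √10*(1/29520) - 10701*(-1/14017) = √10/29520 + 10701/14017 = 10701/14017 + √10/29520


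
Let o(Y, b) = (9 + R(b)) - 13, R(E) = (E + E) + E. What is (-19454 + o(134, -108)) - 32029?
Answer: -51811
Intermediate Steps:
R(E) = 3*E (R(E) = 2*E + E = 3*E)
o(Y, b) = -4 + 3*b (o(Y, b) = (9 + 3*b) - 13 = -4 + 3*b)
(-19454 + o(134, -108)) - 32029 = (-19454 + (-4 + 3*(-108))) - 32029 = (-19454 + (-4 - 324)) - 32029 = (-19454 - 328) - 32029 = -19782 - 32029 = -51811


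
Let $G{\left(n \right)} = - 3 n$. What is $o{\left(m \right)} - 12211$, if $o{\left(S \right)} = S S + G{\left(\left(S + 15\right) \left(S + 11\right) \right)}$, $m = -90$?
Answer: $-21886$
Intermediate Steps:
$o{\left(S \right)} = S^{2} - 3 \left(11 + S\right) \left(15 + S\right)$ ($o{\left(S \right)} = S S - 3 \left(S + 15\right) \left(S + 11\right) = S^{2} - 3 \left(15 + S\right) \left(11 + S\right) = S^{2} - 3 \left(11 + S\right) \left(15 + S\right)$)
$o{\left(m \right)} - 12211 = \left(-495 - -7020 - 2 \left(-90\right)^{2}\right) - 12211 = \left(-495 + 7020 - 16200\right) - 12211 = -9675 - 12211 = -21886$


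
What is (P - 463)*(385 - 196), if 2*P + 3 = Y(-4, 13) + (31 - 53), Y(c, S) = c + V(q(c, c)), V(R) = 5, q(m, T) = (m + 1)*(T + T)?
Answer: -89775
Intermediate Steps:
q(m, T) = 2*T*(1 + m) (q(m, T) = (1 + m)*(2*T) = 2*T*(1 + m))
Y(c, S) = 5 + c (Y(c, S) = c + 5 = 5 + c)
P = -12 (P = -3/2 + ((5 - 4) + (31 - 53))/2 = -3/2 + (1 - 22)/2 = -3/2 + (1/2)*(-21) = -3/2 - 21/2 = -12)
(P - 463)*(385 - 196) = (-12 - 463)*(385 - 196) = -475*189 = -89775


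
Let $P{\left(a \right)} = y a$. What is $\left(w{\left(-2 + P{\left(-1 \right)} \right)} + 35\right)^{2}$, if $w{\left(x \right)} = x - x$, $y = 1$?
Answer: $1225$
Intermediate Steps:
$P{\left(a \right)} = a$ ($P{\left(a \right)} = 1 a = a$)
$w{\left(x \right)} = 0$
$\left(w{\left(-2 + P{\left(-1 \right)} \right)} + 35\right)^{2} = \left(0 + 35\right)^{2} = 35^{2} = 1225$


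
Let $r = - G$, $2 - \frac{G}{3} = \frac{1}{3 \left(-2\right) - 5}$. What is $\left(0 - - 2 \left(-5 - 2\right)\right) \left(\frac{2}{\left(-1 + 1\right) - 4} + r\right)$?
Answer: $\frac{1043}{11} \approx 94.818$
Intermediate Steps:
$G = \frac{69}{11}$ ($G = 6 - \frac{3}{3 \left(-2\right) - 5} = 6 - \frac{3}{-6 - 5} = 6 - \frac{3}{-11} = 6 - - \frac{3}{11} = 6 + \frac{3}{11} = \frac{69}{11} \approx 6.2727$)
$r = - \frac{69}{11}$ ($r = \left(-1\right) \frac{69}{11} = - \frac{69}{11} \approx -6.2727$)
$\left(0 - - 2 \left(-5 - 2\right)\right) \left(\frac{2}{\left(-1 + 1\right) - 4} + r\right) = \left(0 - - 2 \left(-5 - 2\right)\right) \left(\frac{2}{\left(-1 + 1\right) - 4} - \frac{69}{11}\right) = \left(0 - \left(-2\right) \left(-7\right)\right) \left(\frac{2}{0 - 4} - \frac{69}{11}\right) = \left(0 - 14\right) \left(\frac{2}{-4} - \frac{69}{11}\right) = \left(0 - 14\right) \left(2 \left(- \frac{1}{4}\right) - \frac{69}{11}\right) = - 14 \left(- \frac{1}{2} - \frac{69}{11}\right) = \left(-14\right) \left(- \frac{149}{22}\right) = \frac{1043}{11}$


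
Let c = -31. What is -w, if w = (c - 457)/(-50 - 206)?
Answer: -61/32 ≈ -1.9063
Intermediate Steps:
w = 61/32 (w = (-31 - 457)/(-50 - 206) = -488/(-256) = -488*(-1/256) = 61/32 ≈ 1.9063)
-w = -1*61/32 = -61/32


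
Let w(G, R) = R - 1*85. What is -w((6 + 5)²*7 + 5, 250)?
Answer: -165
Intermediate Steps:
w(G, R) = -85 + R (w(G, R) = R - 85 = -85 + R)
-w((6 + 5)²*7 + 5, 250) = -(-85 + 250) = -1*165 = -165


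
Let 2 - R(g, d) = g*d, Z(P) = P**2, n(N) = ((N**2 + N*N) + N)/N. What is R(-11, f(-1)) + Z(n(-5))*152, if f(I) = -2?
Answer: 12292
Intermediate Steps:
n(N) = (N + 2*N**2)/N (n(N) = ((N**2 + N**2) + N)/N = (2*N**2 + N)/N = (N + 2*N**2)/N)
R(g, d) = 2 - d*g (R(g, d) = 2 - g*d = 2 - d*g)
R(-11, f(-1)) + Z(n(-5))*152 = (2 - 1*(-2)*(-11)) + (1 + 2*(-5))**2*152 = (2 - 22) + (1 - 10)**2*152 = -20 + (-9)**2*152 = -20 + 81*152 = -20 + 12312 = 12292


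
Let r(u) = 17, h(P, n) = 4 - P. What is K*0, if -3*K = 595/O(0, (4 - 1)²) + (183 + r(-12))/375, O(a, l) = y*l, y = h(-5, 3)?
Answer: 0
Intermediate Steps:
y = 9 (y = 4 - 1*(-5) = 4 + 5 = 9)
O(a, l) = 9*l
K = -3191/1215 (K = -(595/((9*(4 - 1)²)) + (183 + 17)/375)/3 = -(595/((9*3²)) + 200*(1/375))/3 = -(595/((9*9)) + 8/15)/3 = -(595/81 + 8/15)/3 = -⅓*3191/405 = -3191/1215 ≈ -2.6263)
K*0 = -3191/1215*0 = 0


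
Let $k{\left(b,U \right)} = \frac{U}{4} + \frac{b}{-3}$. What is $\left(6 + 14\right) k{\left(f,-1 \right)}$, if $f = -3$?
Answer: $15$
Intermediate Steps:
$k{\left(b,U \right)} = - \frac{b}{3} + \frac{U}{4}$ ($k{\left(b,U \right)} = U \frac{1}{4} + b \left(- \frac{1}{3}\right) = \frac{U}{4} - \frac{b}{3} = - \frac{b}{3} + \frac{U}{4}$)
$\left(6 + 14\right) k{\left(f,-1 \right)} = \left(6 + 14\right) \left(\left(- \frac{1}{3}\right) \left(-3\right) + \frac{1}{4} \left(-1\right)\right) = 20 \left(1 - \frac{1}{4}\right) = 20 \cdot \frac{3}{4} = 15$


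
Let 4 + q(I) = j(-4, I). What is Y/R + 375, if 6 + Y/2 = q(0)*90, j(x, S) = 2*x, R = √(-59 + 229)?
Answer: 375 - 1086*√170/85 ≈ 208.42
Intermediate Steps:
R = √170 ≈ 13.038
q(I) = -12 (q(I) = -4 + 2*(-4) = -4 - 8 = -12)
Y = -2172 (Y = -12 + 2*(-12*90) = -12 + 2*(-1080) = -12 - 2160 = -2172)
Y/R + 375 = -2172*√170/170 + 375 = -1086*√170/85 + 375 = 375 - 1086*√170/85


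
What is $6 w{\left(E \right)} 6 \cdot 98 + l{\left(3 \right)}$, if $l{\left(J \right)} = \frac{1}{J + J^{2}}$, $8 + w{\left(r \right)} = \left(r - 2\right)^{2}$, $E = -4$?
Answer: $\frac{1185409}{12} \approx 98784.0$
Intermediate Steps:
$w{\left(r \right)} = -8 + \left(-2 + r\right)^{2}$ ($w{\left(r \right)} = -8 + \left(r - 2\right)^{2} = -8 + \left(-2 + r\right)^{2}$)
$6 w{\left(E \right)} 6 \cdot 98 + l{\left(3 \right)} = 6 \left(-8 + \left(-2 - 4\right)^{2}\right) 6 \cdot 98 + \frac{1}{3 \left(1 + 3\right)} = 6 \left(-8 + \left(-6\right)^{2}\right) 6 \cdot 98 + \frac{1}{3 \cdot 4} = 6 \left(-8 + 36\right) 6 \cdot 98 + \frac{1}{3} \cdot \frac{1}{4} = 6 \cdot 28 \cdot 6 \cdot 98 + \frac{1}{12} = 168 \cdot 6 \cdot 98 + \frac{1}{12} = 1008 \cdot 98 + \frac{1}{12} = 98784 + \frac{1}{12} = \frac{1185409}{12}$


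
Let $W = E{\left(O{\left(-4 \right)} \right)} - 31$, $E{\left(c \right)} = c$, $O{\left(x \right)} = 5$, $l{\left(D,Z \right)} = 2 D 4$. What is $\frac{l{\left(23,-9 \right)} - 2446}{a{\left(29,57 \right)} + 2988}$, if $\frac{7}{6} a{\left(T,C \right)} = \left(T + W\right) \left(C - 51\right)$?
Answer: $- \frac{2639}{3504} \approx -0.75314$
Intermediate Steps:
$l{\left(D,Z \right)} = 8 D$
$W = -26$ ($W = 5 - 31 = -26$)
$a{\left(T,C \right)} = \frac{6 \left(-51 + C\right) \left(-26 + T\right)}{7}$ ($a{\left(T,C \right)} = \frac{6 \left(T - 26\right) \left(C - 51\right)}{7} = \frac{6 \left(-26 + T\right) \left(-51 + C\right)}{7} = \frac{6 \left(-51 + C\right) \left(-26 + T\right)}{7}$)
$\frac{l{\left(23,-9 \right)} - 2446}{a{\left(29,57 \right)} + 2988} = \frac{8 \cdot 23 - 2446}{\left(\frac{7956}{7} - \frac{8874}{7} - \frac{8892}{7} + \frac{6}{7} \cdot 57 \cdot 29\right) + 2988} = \frac{184 - 2446}{\left(\frac{7956}{7} - \frac{8874}{7} - \frac{8892}{7} + \frac{9918}{7}\right) + 2988} = - \frac{2262}{\frac{108}{7} + 2988} = - \frac{2262}{\frac{21024}{7}} = \left(-2262\right) \frac{7}{21024} = - \frac{2639}{3504}$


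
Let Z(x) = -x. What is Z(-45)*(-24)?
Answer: -1080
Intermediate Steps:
Z(-45)*(-24) = -1*(-45)*(-24) = 45*(-24) = -1080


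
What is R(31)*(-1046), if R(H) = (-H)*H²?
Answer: 31161386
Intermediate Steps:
R(H) = -H³
R(31)*(-1046) = -1*31³*(-1046) = -1*29791*(-1046) = -29791*(-1046) = 31161386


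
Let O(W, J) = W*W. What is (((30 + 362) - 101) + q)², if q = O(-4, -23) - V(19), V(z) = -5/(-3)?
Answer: 839056/9 ≈ 93229.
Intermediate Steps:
V(z) = 5/3 (V(z) = -5*(-⅓) = 5/3)
O(W, J) = W²
q = 43/3 (q = (-4)² - 1*5/3 = 16 - 5/3 = 43/3 ≈ 14.333)
(((30 + 362) - 101) + q)² = (((30 + 362) - 101) + 43/3)² = ((392 - 101) + 43/3)² = (291 + 43/3)² = (916/3)² = 839056/9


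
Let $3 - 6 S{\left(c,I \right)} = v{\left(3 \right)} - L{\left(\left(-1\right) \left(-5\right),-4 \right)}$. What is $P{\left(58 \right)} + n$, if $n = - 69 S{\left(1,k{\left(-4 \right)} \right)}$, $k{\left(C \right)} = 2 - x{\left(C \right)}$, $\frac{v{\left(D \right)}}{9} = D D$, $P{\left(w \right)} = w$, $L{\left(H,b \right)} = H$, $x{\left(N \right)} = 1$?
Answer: $\frac{1795}{2} \approx 897.5$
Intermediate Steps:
$v{\left(D \right)} = 9 D^{2}$ ($v{\left(D \right)} = 9 D D = 9 D^{2}$)
$k{\left(C \right)} = 1$ ($k{\left(C \right)} = 2 - 1 = 1$)
$S{\left(c,I \right)} = - \frac{73}{6}$ ($S{\left(c,I \right)} = \frac{1}{2} - \frac{9 \cdot 3^{2} - \left(-1\right) \left(-5\right)}{6} = \frac{1}{2} - \frac{9 \cdot 9 - 5}{6} = \frac{1}{2} - \frac{81 - 5}{6} = \frac{1}{2} - \frac{38}{3} = - \frac{73}{6}$)
$n = \frac{1679}{2}$ ($n = \left(-69\right) \left(- \frac{73}{6}\right) = \frac{1679}{2} \approx 839.5$)
$P{\left(58 \right)} + n = 58 + \frac{1679}{2} = \frac{1795}{2}$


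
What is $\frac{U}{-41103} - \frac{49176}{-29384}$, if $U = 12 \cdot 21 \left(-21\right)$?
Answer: $\frac{30233073}{16774591} \approx 1.8023$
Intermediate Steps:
$U = -5292$ ($U = 252 \left(-21\right) = -5292$)
$\frac{U}{-41103} - \frac{49176}{-29384} = - \frac{5292}{-41103} - \frac{49176}{-29384} = \left(-5292\right) \left(- \frac{1}{41103}\right) - - \frac{6147}{3673} = \frac{588}{4567} + \frac{6147}{3673} = \frac{30233073}{16774591}$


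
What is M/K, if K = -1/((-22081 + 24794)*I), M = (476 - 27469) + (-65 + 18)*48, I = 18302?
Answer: 1452310132174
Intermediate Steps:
M = -29249 (M = -26993 - 47*48 = -26993 - 2256 = -29249)
K = -1/49653326 (K = -1/((-22081 + 24794)*18302) = -1/(2713*18302) = -1*1/49653326 = -1/49653326 ≈ -2.0140e-8)
M/K = -29249/(-1/49653326) = -29249*(-49653326) = 1452310132174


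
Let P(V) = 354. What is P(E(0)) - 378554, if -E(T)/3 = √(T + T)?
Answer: -378200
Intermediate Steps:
E(T) = -3*√2*√T (E(T) = -3*√(T + T) = -3*√2*√T)
P(E(0)) - 378554 = 354 - 378554 = -378200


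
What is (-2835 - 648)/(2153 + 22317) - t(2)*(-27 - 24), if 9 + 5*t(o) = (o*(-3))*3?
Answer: -6742521/24470 ≈ -275.54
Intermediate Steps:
t(o) = -9/5 - 9*o/5 (t(o) = -9/5 + ((o*(-3))*3)/5 = -9/5 + (-3*o*3)/5 = -9/5 + (-9*o)/5 = -9/5 - 9*o/5)
(-2835 - 648)/(2153 + 22317) - t(2)*(-27 - 24) = (-2835 - 648)/(2153 + 22317) - (-9/5 - 9/5*2)*(-27 - 24) = -3483/24470 - (-9/5 - 18/5)*(-51) = -3483*1/24470 - (-27)*(-51)/5 = -3483/24470 - 1*1377/5 = -3483/24470 - 1377/5 = -6742521/24470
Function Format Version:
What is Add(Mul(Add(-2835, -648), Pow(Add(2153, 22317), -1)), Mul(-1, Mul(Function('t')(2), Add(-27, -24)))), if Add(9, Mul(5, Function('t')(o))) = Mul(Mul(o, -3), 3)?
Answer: Rational(-6742521, 24470) ≈ -275.54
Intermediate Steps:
Function('t')(o) = Add(Rational(-9, 5), Mul(Rational(-9, 5), o)) (Function('t')(o) = Add(Rational(-9, 5), Mul(Rational(1, 5), Mul(Mul(o, -3), 3))) = Add(Rational(-9, 5), Mul(Rational(1, 5), Mul(Mul(-3, o), 3))) = Add(Rational(-9, 5), Mul(Rational(1, 5), Mul(-9, o))) = Add(Rational(-9, 5), Mul(Rational(-9, 5), o)))
Add(Mul(Add(-2835, -648), Pow(Add(2153, 22317), -1)), Mul(-1, Mul(Function('t')(2), Add(-27, -24)))) = Add(Mul(Add(-2835, -648), Pow(Add(2153, 22317), -1)), Mul(-1, Mul(Add(Rational(-9, 5), Mul(Rational(-9, 5), 2)), Add(-27, -24)))) = Add(Mul(-3483, Pow(24470, -1)), Mul(-1, Mul(Add(Rational(-9, 5), Rational(-18, 5)), -51))) = Add(Mul(-3483, Rational(1, 24470)), Mul(-1, Mul(Rational(-27, 5), -51))) = Add(Rational(-3483, 24470), Mul(-1, Rational(1377, 5))) = Add(Rational(-3483, 24470), Rational(-1377, 5)) = Rational(-6742521, 24470)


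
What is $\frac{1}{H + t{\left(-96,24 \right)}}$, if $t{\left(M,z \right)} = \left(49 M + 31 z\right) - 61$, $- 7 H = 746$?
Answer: $- \frac{7}{28893} \approx -0.00024227$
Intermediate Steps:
$H = - \frac{746}{7}$ ($H = \left(- \frac{1}{7}\right) 746 = - \frac{746}{7} \approx -106.57$)
$t{\left(M,z \right)} = -61 + 31 z + 49 M$ ($t{\left(M,z \right)} = \left(31 z + 49 M\right) - 61 = -61 + 31 z + 49 M$)
$\frac{1}{H + t{\left(-96,24 \right)}} = \frac{1}{- \frac{746}{7} + \left(-61 + 31 \cdot 24 + 49 \left(-96\right)\right)} = \frac{1}{- \frac{746}{7} - 4021} = \frac{1}{- \frac{28893}{7}} = - \frac{7}{28893}$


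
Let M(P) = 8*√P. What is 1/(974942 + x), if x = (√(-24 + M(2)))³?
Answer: 1/(2*(487471 - 8*I*√2*(3 - √2)^(3/2))) ≈ 1.0257e-6 + 4.7538e-11*I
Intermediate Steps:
x = (-24 + 8*√2)^(3/2) (x = (√(-24 + 8*√2))³ = (-24 + 8*√2)^(3/2) ≈ -45.186*I)
1/(974942 + x) = 1/(974942 - 16*I*√2*(3 - √2)^(3/2))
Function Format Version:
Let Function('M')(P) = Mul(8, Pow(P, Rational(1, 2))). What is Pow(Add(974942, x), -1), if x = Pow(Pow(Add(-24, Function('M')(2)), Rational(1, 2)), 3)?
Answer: Mul(Rational(1, 2), Pow(Add(487471, Mul(-8, I, Pow(2, Rational(1, 2)), Pow(Add(3, Mul(-1, Pow(2, Rational(1, 2)))), Rational(3, 2)))), -1)) ≈ Add(1.0257e-6, Mul(4.7538e-11, I))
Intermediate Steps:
x = Pow(Add(-24, Mul(8, Pow(2, Rational(1, 2)))), Rational(3, 2)) (x = Pow(Pow(Add(-24, Mul(8, Pow(2, Rational(1, 2)))), Rational(1, 2)), 3) = Pow(Add(-24, Mul(8, Pow(2, Rational(1, 2)))), Rational(3, 2)) ≈ Mul(-45.186, I))
Pow(Add(974942, x), -1) = Pow(Add(974942, Mul(-16, I, Pow(2, Rational(1, 2)), Pow(Add(3, Mul(-1, Pow(2, Rational(1, 2)))), Rational(3, 2)))), -1)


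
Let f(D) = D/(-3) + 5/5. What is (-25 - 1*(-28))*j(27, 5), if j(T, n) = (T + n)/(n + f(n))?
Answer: 288/13 ≈ 22.154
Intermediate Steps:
f(D) = 1 - D/3 (f(D) = D*(-1/3) + 5*(1/5) = -D/3 + 1 = 1 - D/3)
j(T, n) = (T + n)/(1 + 2*n/3) (j(T, n) = (T + n)/(n + (1 - n/3)) = (T + n)/(1 + 2*n/3))
(-25 - 1*(-28))*j(27, 5) = (-25 - 1*(-28))*(3*(27 + 5)/(3 + 2*5)) = (-25 + 28)*(3*32/(3 + 10)) = 3*(3*32/13) = 3*(3*(1/13)*32) = 3*(96/13) = 288/13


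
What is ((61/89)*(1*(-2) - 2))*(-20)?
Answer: 4880/89 ≈ 54.831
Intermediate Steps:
((61/89)*(1*(-2) - 2))*(-20) = ((61*(1/89))*(-2 - 2))*(-20) = ((61/89)*(-4))*(-20) = -244/89*(-20) = 4880/89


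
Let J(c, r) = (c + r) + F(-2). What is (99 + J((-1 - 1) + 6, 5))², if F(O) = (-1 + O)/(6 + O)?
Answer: 184041/16 ≈ 11503.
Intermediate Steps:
F(O) = (-1 + O)/(6 + O)
J(c, r) = -¾ + c + r (J(c, r) = (c + r) + (-1 - 2)/(6 - 2) = (c + r) - 3/4 = (c + r) + (¼)*(-3) = (c + r) - ¾ = -¾ + c + r)
(99 + J((-1 - 1) + 6, 5))² = (99 + (-¾ + ((-1 - 1) + 6) + 5))² = (99 + (-¾ + (-2 + 6) + 5))² = (99 + (-¾ + 4 + 5))² = (99 + 33/4)² = (429/4)² = 184041/16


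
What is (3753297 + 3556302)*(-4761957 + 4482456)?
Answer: -2043040230099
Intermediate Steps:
(3753297 + 3556302)*(-4761957 + 4482456) = 7309599*(-279501) = -2043040230099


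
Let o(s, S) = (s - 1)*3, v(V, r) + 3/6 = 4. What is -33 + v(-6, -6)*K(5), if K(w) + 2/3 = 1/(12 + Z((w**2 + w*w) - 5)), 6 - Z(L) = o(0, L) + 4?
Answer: -3583/102 ≈ -35.127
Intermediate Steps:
v(V, r) = 7/2 (v(V, r) = -1/2 + 4 = 7/2)
o(s, S) = -3 + 3*s (o(s, S) = (-1 + s)*3 = -3 + 3*s)
Z(L) = 5 (Z(L) = 6 - ((-3 + 3*0) + 4) = 6 - ((-3 + 0) + 4) = 6 - (-3 + 4) = 6 - 1*1 = 6 - 1 = 5)
K(w) = -31/51 (K(w) = -2/3 + 1/(12 + 5) = -2/3 + 1/17 = -31/51)
-33 + v(-6, -6)*K(5) = -33 + (7/2)*(-31/51) = -33 - 217/102 = -3583/102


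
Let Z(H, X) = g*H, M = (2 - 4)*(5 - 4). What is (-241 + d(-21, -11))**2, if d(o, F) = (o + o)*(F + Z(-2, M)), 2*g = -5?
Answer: 121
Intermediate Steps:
g = -5/2 (g = (1/2)*(-5) = -5/2 ≈ -2.5000)
M = -2 (M = -2*1 = -2)
Z(H, X) = -5*H/2
d(o, F) = 2*o*(5 + F) (d(o, F) = (o + o)*(F - 5/2*(-2)) = (2*o)*(F + 5) = (2*o)*(5 + F) = 2*o*(5 + F))
(-241 + d(-21, -11))**2 = (-241 + 2*(-21)*(5 - 11))**2 = (-241 + 2*(-21)*(-6))**2 = (-241 + 252)**2 = 11**2 = 121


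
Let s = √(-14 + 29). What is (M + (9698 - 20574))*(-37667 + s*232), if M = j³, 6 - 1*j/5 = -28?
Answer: -184648304708 + 1137292768*√15 ≈ -1.8024e+11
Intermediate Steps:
s = √15 ≈ 3.8730
j = 170 (j = 30 - 5*(-28) = 30 + 140 = 170)
M = 4913000 (M = 170³ = 4913000)
(M + (9698 - 20574))*(-37667 + s*232) = (4913000 + (9698 - 20574))*(-37667 + √15*232) = (4913000 - 10876)*(-37667 + 232*√15) = 4902124*(-37667 + 232*√15) = -184648304708 + 1137292768*√15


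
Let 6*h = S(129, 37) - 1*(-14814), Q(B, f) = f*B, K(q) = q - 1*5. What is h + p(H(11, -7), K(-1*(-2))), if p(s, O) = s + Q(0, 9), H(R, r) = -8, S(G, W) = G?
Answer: 4965/2 ≈ 2482.5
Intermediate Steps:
K(q) = -5 + q (K(q) = q - 5 = -5 + q)
Q(B, f) = B*f
h = 4981/2 (h = (129 - 1*(-14814))/6 = (129 + 14814)/6 = (⅙)*14943 = 4981/2 ≈ 2490.5)
p(s, O) = s (p(s, O) = s + 0*9 = s + 0 = s)
h + p(H(11, -7), K(-1*(-2))) = 4981/2 - 8 = 4965/2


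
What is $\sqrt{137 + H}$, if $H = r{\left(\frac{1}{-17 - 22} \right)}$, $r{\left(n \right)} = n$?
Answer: $\frac{\sqrt{208338}}{39} \approx 11.704$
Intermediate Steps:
$H = - \frac{1}{39}$ ($H = \frac{1}{-17 - 22} = \frac{1}{-39} = - \frac{1}{39} \approx -0.025641$)
$\sqrt{137 + H} = \sqrt{137 - \frac{1}{39}} = \sqrt{\frac{5342}{39}} = \frac{\sqrt{208338}}{39}$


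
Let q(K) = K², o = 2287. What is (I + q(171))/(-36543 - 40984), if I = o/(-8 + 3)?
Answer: -143918/387635 ≈ -0.37127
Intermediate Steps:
I = -2287/5 (I = 2287/(-8 + 3) = 2287/(-5) = -⅕*2287 = -2287/5 ≈ -457.40)
(I + q(171))/(-36543 - 40984) = (-2287/5 + 171²)/(-36543 - 40984) = (-2287/5 + 29241)/(-77527) = (143918/5)*(-1/77527) = -143918/387635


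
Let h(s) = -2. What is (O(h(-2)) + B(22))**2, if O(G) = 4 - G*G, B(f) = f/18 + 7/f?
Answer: 93025/39204 ≈ 2.3728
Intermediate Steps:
B(f) = 7/f + f/18 (B(f) = f*(1/18) + 7/f = f/18 + 7/f = 7/f + f/18)
O(G) = 4 - G**2
(O(h(-2)) + B(22))**2 = ((4 - 1*(-2)**2) + (7/22 + (1/18)*22))**2 = ((4 - 1*4) + (7*(1/22) + 11/9))**2 = ((4 - 4) + (7/22 + 11/9))**2 = (0 + 305/198)**2 = (305/198)**2 = 93025/39204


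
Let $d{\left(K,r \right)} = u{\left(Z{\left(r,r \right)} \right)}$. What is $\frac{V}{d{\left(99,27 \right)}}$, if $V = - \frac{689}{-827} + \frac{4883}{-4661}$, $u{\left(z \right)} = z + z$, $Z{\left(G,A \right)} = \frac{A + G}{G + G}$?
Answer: $- \frac{413406}{3854647} \approx -0.10725$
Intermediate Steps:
$Z{\left(G,A \right)} = \frac{A + G}{2 G}$
$u{\left(z \right)} = 2 z$
$d{\left(K,r \right)} = 2$ ($d{\left(K,r \right)} = 2 \frac{r + r}{2 r} = 2 \frac{2 r}{2 r} = 2 \cdot 1 = 2$)
$V = - \frac{826812}{3854647}$ ($V = \left(-689\right) \left(- \frac{1}{827}\right) + 4883 \left(- \frac{1}{4661}\right) = \frac{689}{827} - \frac{4883}{4661} = - \frac{826812}{3854647} \approx -0.2145$)
$\frac{V}{d{\left(99,27 \right)}} = - \frac{826812}{3854647 \cdot 2} = \left(- \frac{826812}{3854647}\right) \frac{1}{2} = - \frac{413406}{3854647}$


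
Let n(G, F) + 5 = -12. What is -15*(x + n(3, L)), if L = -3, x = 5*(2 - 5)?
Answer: 480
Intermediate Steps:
x = -15 (x = 5*(-3) = -15)
n(G, F) = -17 (n(G, F) = -5 - 12 = -17)
-15*(x + n(3, L)) = -15*(-15 - 17) = -15*(-32) = 480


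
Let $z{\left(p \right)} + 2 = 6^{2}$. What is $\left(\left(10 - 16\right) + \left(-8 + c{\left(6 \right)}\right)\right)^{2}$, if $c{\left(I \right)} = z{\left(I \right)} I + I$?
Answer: $38416$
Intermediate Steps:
$z{\left(p \right)} = 34$ ($z{\left(p \right)} = -2 + 6^{2} = -2 + 36 = 34$)
$c{\left(I \right)} = 35 I$ ($c{\left(I \right)} = 34 I + I = 35 I$)
$\left(\left(10 - 16\right) + \left(-8 + c{\left(6 \right)}\right)\right)^{2} = \left(\left(10 - 16\right) + \left(-8 + 35 \cdot 6\right)\right)^{2} = \left(-6 + \left(-8 + 210\right)\right)^{2} = \left(-6 + 202\right)^{2} = 196^{2} = 38416$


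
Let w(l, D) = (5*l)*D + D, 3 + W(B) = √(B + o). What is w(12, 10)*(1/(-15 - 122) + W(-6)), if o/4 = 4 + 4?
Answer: -251320/137 + 610*√26 ≈ 1275.9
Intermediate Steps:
o = 32 (o = 4*(4 + 4) = 4*8 = 32)
W(B) = -3 + √(32 + B) (W(B) = -3 + √(B + 32) = -3 + √(32 + B))
w(l, D) = D + 5*D*l (w(l, D) = 5*D*l + D = D + 5*D*l)
w(12, 10)*(1/(-15 - 122) + W(-6)) = (10*(1 + 5*12))*(1/(-15 - 122) + (-3 + √(32 - 6))) = (10*(1 + 60))*(1/(-137) + (-3 + √26)) = (10*61)*(-1/137 + (-3 + √26)) = 610*(-412/137 + √26) = -251320/137 + 610*√26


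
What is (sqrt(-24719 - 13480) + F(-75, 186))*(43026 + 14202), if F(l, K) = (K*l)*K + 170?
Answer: -148479762840 + 57228*I*sqrt(38199) ≈ -1.4848e+11 + 1.1185e+7*I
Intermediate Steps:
F(l, K) = 170 + l*K**2 (F(l, K) = l*K**2 + 170 = 170 + l*K**2)
(sqrt(-24719 - 13480) + F(-75, 186))*(43026 + 14202) = (sqrt(-24719 - 13480) + (170 - 75*186**2))*(43026 + 14202) = (sqrt(-38199) + (170 - 75*34596))*57228 = (I*sqrt(38199) + (170 - 2594700))*57228 = (I*sqrt(38199) - 2594530)*57228 = (-2594530 + I*sqrt(38199))*57228 = -148479762840 + 57228*I*sqrt(38199)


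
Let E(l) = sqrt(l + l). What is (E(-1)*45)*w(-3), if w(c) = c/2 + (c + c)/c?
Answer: 45*I*sqrt(2)/2 ≈ 31.82*I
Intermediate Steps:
w(c) = 2 + c/2 (w(c) = c*(1/2) + (2*c)/c = c/2 + 2 = 2 + c/2)
E(l) = sqrt(2)*sqrt(l) (E(l) = sqrt(2*l) = sqrt(2)*sqrt(l))
(E(-1)*45)*w(-3) = ((sqrt(2)*sqrt(-1))*45)*(2 + (1/2)*(-3)) = ((sqrt(2)*I)*45)*(2 - 3/2) = ((I*sqrt(2))*45)*(1/2) = (45*I*sqrt(2))*(1/2) = 45*I*sqrt(2)/2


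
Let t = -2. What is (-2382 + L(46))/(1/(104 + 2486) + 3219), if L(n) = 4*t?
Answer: -6190100/8337211 ≈ -0.74247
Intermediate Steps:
L(n) = -8 (L(n) = 4*(-2) = -8)
(-2382 + L(46))/(1/(104 + 2486) + 3219) = (-2382 - 8)/(1/(104 + 2486) + 3219) = -2390/(1/2590 + 3219) = -2390/8337211/2590 = -2390*2590/8337211 = -6190100/8337211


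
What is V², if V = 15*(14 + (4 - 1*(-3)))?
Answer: 99225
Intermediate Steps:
V = 315 (V = 15*(14 + (4 + 3)) = 15*(14 + 7) = 15*21 = 315)
V² = 315² = 99225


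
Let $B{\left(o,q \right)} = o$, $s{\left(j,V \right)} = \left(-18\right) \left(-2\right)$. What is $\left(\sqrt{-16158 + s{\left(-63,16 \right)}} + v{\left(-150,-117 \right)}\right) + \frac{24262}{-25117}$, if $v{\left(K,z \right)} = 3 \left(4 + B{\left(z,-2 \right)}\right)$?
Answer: $- \frac{8538925}{25117} + i \sqrt{16122} \approx -339.97 + 126.97 i$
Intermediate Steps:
$s{\left(j,V \right)} = 36$
$v{\left(K,z \right)} = 12 + 3 z$ ($v{\left(K,z \right)} = 3 \left(4 + z\right) = 12 + 3 z$)
$\left(\sqrt{-16158 + s{\left(-63,16 \right)}} + v{\left(-150,-117 \right)}\right) + \frac{24262}{-25117} = \left(\sqrt{-16158 + 36} + \left(12 + 3 \left(-117\right)\right)\right) + \frac{24262}{-25117} = \left(\sqrt{-16122} + \left(12 - 351\right)\right) + 24262 \left(- \frac{1}{25117}\right) = \left(i \sqrt{16122} - 339\right) - \frac{24262}{25117} = \left(-339 + i \sqrt{16122}\right) - \frac{24262}{25117} = - \frac{8538925}{25117} + i \sqrt{16122}$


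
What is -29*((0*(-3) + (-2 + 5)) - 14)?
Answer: 319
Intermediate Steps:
-29*((0*(-3) + (-2 + 5)) - 14) = -29*((0 + 3) - 14) = -29*(3 - 14) = -29*(-11) = 319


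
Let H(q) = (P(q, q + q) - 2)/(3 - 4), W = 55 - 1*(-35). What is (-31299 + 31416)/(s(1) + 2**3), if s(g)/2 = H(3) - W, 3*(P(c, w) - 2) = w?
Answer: -117/176 ≈ -0.66477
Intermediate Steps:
P(c, w) = 2 + w/3
W = 90 (W = 55 + 35 = 90)
H(q) = -2*q/3 (H(q) = ((2 + (q + q)/3) - 2)/(3 - 4) = ((2 + (2*q)/3) - 2)/(-1) = ((2 + 2*q/3) - 2)*(-1) = (2*q/3)*(-1) = -2*q/3)
s(g) = -184 (s(g) = 2*(-2/3*3 - 1*90) = 2*(-2 - 90) = 2*(-92) = -184)
(-31299 + 31416)/(s(1) + 2**3) = (-31299 + 31416)/(-184 + 2**3) = 117/(-184 + 8) = 117/(-176) = 117*(-1/176) = -117/176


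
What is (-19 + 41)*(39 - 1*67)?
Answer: -616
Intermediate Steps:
(-19 + 41)*(39 - 1*67) = 22*(39 - 67) = 22*(-28) = -616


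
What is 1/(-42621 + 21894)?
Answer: -1/20727 ≈ -4.8246e-5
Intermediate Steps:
1/(-42621 + 21894) = 1/(-20727) = -1/20727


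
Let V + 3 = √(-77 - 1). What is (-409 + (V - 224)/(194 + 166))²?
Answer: (147467 - I*√78)²/129600 ≈ 1.678e+5 - 20.099*I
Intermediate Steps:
V = -3 + I*√78 (V = -3 + √(-77 - 1) = -3 + √(-78) = -3 + I*√78 ≈ -3.0 + 8.8318*I)
(-409 + (V - 224)/(194 + 166))² = (-409 + ((-3 + I*√78) - 224)/(194 + 166))² = (-409 + (-227 + I*√78)/360)² = (-409 + (-227 + I*√78)*(1/360))² = (-409 + (-227/360 + I*√78/360))² = (-147467/360 + I*√78/360)²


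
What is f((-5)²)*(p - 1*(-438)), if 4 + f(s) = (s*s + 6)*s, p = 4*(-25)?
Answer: 5330598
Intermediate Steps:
p = -100
f(s) = -4 + s*(6 + s²) (f(s) = -4 + (s*s + 6)*s = -4 + (s² + 6)*s = -4 + (6 + s²)*s = -4 + s*(6 + s²))
f((-5)²)*(p - 1*(-438)) = (-4 + ((-5)²)³ + 6*(-5)²)*(-100 - 1*(-438)) = (-4 + 25³ + 6*25)*(-100 + 438) = (-4 + 15625 + 150)*338 = 15771*338 = 5330598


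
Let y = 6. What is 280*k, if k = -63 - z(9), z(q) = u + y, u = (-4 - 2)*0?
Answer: -19320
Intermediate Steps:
u = 0 (u = -6*0 = 0)
z(q) = 6 (z(q) = 0 + 6 = 6)
k = -69 (k = -63 - 1*6 = -63 - 6 = -69)
280*k = 280*(-69) = -19320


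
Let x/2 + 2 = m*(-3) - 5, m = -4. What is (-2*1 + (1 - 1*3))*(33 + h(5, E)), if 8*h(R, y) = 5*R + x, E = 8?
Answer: -299/2 ≈ -149.50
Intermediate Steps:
x = 10 (x = -4 + 2*(-4*(-3) - 5) = -4 + 2*(12 - 5) = -4 + 2*7 = -4 + 14 = 10)
h(R, y) = 5/4 + 5*R/8 (h(R, y) = (5*R + 10)/8 = (10 + 5*R)/8 = 5/4 + 5*R/8)
(-2*1 + (1 - 1*3))*(33 + h(5, E)) = (-2*1 + (1 - 1*3))*(33 + (5/4 + (5/8)*5)) = (-2 + (1 - 3))*(33 + (5/4 + 25/8)) = (-2 - 2)*(33 + 35/8) = -4*299/8 = -299/2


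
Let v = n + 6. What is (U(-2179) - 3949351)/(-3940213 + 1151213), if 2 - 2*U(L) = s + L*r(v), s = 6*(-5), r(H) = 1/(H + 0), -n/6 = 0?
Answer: 47389841/33468000 ≈ 1.4160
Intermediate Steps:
n = 0 (n = -6*0 = 0)
v = 6 (v = 0 + 6 = 6)
r(H) = 1/H
s = -30
U(L) = 16 - L/12 (U(L) = 1 - (-30 + L/6)/2 = 1 + (15 - L/12) = 16 - L/12)
(U(-2179) - 3949351)/(-3940213 + 1151213) = ((16 - 1/12*(-2179)) - 3949351)/(-3940213 + 1151213) = ((16 + 2179/12) - 3949351)/(-2789000) = (2371/12 - 3949351)*(-1/2789000) = -47389841/12*(-1/2789000) = 47389841/33468000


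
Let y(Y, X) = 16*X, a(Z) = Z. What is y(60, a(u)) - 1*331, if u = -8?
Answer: -459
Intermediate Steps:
y(60, a(u)) - 1*331 = 16*(-8) - 1*331 = -128 - 331 = -459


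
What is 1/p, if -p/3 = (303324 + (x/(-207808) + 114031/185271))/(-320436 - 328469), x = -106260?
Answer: 416389316793584/583912940982407 ≈ 0.71310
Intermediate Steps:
p = 583912940982407/416389316793584 (p = -3*(303324 + (-106260/(-207808) + 114031/185271))/(-320436 - 328469) = -3*(303324 + (-106260*(-1/207808) + 114031*(1/185271)))/(-648905) = -3*(303324 + (26565/51952 + 114031/185271))*(-1)/648905 = -3*(303324 + 10845862627/9625198992)*(-1)/648905 = -2919564704912035*(-1)/(3208399664*648905) = -3*(-583912940982407/1249167950380752) = 583912940982407/416389316793584 ≈ 1.4023)
1/p = 1/(583912940982407/416389316793584) = 416389316793584/583912940982407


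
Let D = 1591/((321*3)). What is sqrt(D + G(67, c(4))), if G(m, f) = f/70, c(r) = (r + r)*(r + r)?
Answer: sqrt(323946245)/11235 ≈ 1.6020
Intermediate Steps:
c(r) = 4*r**2 (c(r) = (2*r)*(2*r) = 4*r**2)
G(m, f) = f/70 (G(m, f) = f*(1/70) = f/70)
D = 1591/963 ≈ 1.6521
sqrt(D + G(67, c(4))) = sqrt(1591/963 + (4*4**2)/70) = sqrt(1591/963 + (4*16)/70) = sqrt(1591/963 + (1/70)*64) = sqrt(1591/963 + 32/35) = sqrt(86501/33705) = sqrt(323946245)/11235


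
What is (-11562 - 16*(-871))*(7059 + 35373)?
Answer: 100733568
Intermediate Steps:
(-11562 - 16*(-871))*(7059 + 35373) = (-11562 + 13936)*42432 = 2374*42432 = 100733568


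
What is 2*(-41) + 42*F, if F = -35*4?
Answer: -5962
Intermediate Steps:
F = -140
2*(-41) + 42*F = 2*(-41) + 42*(-140) = -82 - 5880 = -5962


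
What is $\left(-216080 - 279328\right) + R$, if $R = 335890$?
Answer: $-159518$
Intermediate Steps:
$\left(-216080 - 279328\right) + R = \left(-216080 - 279328\right) + 335890 = -495408 + 335890 = -159518$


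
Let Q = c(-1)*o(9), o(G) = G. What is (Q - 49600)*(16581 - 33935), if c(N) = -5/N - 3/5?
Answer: 4300355908/5 ≈ 8.6007e+8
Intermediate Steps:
c(N) = -⅗ - 5/N (c(N) = -5/N - 3*⅕ = -5/N - ⅗ = -⅗ - 5/N)
Q = 198/5 (Q = (-⅗ - 5/(-1))*9 = (-⅗ - 5*(-1))*9 = (-⅗ + 5)*9 = (22/5)*9 = 198/5 ≈ 39.600)
(Q - 49600)*(16581 - 33935) = (198/5 - 49600)*(16581 - 33935) = -247802/5*(-17354) = 4300355908/5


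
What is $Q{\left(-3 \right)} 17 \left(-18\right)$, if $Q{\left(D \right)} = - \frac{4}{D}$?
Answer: $-408$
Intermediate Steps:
$Q{\left(-3 \right)} 17 \left(-18\right) = - \frac{4}{-3} \cdot 17 \left(-18\right) = \left(-4\right) \left(- \frac{1}{3}\right) 17 \left(-18\right) = \frac{4}{3} \cdot 17 \left(-18\right) = \frac{68}{3} \left(-18\right) = -408$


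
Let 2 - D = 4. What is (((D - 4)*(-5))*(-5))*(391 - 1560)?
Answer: 175350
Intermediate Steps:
D = -2 (D = 2 - 1*4 = 2 - 4 = -2)
(((D - 4)*(-5))*(-5))*(391 - 1560) = (((-2 - 4)*(-5))*(-5))*(391 - 1560) = (-6*(-5)*(-5))*(-1169) = (30*(-5))*(-1169) = -150*(-1169) = 175350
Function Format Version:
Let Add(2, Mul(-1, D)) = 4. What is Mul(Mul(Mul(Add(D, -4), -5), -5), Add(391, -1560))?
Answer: 175350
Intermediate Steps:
D = -2 (D = Add(2, Mul(-1, 4)) = Add(2, -4) = -2)
Mul(Mul(Mul(Add(D, -4), -5), -5), Add(391, -1560)) = Mul(Mul(Mul(Add(-2, -4), -5), -5), Add(391, -1560)) = Mul(Mul(Mul(-6, -5), -5), -1169) = Mul(Mul(30, -5), -1169) = Mul(-150, -1169) = 175350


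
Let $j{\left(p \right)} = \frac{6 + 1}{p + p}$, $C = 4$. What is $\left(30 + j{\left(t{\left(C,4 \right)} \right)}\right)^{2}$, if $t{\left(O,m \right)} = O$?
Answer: $\frac{61009}{64} \approx 953.27$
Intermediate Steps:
$j{\left(p \right)} = \frac{7}{2 p}$
$\left(30 + j{\left(t{\left(C,4 \right)} \right)}\right)^{2} = \left(30 + \frac{7}{2 \cdot 4}\right)^{2} = \left(30 + \frac{7}{2} \cdot \frac{1}{4}\right)^{2} = \left(30 + \frac{7}{8}\right)^{2} = \left(\frac{247}{8}\right)^{2} = \frac{61009}{64}$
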